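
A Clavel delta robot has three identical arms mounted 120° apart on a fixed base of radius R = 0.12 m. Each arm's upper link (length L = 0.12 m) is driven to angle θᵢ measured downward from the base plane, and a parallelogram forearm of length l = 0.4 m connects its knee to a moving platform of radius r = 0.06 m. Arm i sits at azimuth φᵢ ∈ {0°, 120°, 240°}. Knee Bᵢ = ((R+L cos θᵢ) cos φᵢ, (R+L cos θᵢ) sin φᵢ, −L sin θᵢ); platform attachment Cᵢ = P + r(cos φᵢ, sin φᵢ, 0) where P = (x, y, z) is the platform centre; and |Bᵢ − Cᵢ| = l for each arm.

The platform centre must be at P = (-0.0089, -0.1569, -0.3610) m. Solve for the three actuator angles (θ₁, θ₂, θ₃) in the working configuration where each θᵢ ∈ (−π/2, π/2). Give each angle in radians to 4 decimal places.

arm 1 (φ=0.0°): x'=-0.0089, y'=-0.1569
  e−x'=0.0689;  (l²−L²−(e−x')²−y'²−z²)/2L = -0.0587
  √(A²+B²)=0.3675;  θ1 = -1.3822+1.7312 ≈ 0.3490
rotate P by −φ2: (-0.1314, 0.0862, -0.3610)
  A cos θ + B sin θ = C:  0.1914·cos θ + -0.3610·sin θ = -0.1200
  √(A²+B²)=0.4086;  θ2 = -1.0832+1.8688 ≈ 0.7855
rotate P by −φ3: (0.1403, 0.0707, -0.3610)
  A cos θ + B sin θ = C:  -0.0803·cos θ + -0.3610·sin θ = 0.0159
  θ3 = atan2(B,A) + arccos(C/0.3698) = -0.2620

θ₁ = 0.3490, θ₂ = 0.7855, θ₃ = -0.2620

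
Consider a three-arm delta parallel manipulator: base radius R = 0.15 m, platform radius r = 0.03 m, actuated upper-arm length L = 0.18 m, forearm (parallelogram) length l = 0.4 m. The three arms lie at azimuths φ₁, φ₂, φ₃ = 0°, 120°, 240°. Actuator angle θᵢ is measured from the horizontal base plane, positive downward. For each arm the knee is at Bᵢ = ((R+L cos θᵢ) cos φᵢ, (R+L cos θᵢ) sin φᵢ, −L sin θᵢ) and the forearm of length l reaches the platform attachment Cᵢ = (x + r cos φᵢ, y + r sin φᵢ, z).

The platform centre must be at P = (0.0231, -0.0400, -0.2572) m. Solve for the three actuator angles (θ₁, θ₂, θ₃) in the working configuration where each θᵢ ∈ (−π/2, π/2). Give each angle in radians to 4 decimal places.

θ₁ = -0.1748, θ₂ = 0.2618, θ₃ = -0.1748

φ1=0.0° → target in arm frame (0.0231, -0.0400)
  e−x'=0.0969;  (l²−L²−(e−x')²−y'²−z²)/2L = 0.1402
  γ=atan2(-0.2572,0.0969)=-1.2105;  ψ=arccos(0.5100)=1.0357;  θ1=γ+ψ≈-0.1748
rotate P by −φ2: (-0.0462, 0.0000, -0.2572)
  e−x'=0.1662;  (l²−L²−(e−x')²−y'²−z²)/2L = 0.0940
  √(A²+B²)=0.3062;  θ2 = -0.9971+1.2589 ≈ 0.2618
arm 3 (φ=240.0°): x'=0.0231, y'=0.0400
  e−x'=0.0969;  (l²−L²−(e−x')²−y'²−z²)/2L = 0.1402
  θ3 = atan2(B,A) + arccos(C/0.2749) = -0.1748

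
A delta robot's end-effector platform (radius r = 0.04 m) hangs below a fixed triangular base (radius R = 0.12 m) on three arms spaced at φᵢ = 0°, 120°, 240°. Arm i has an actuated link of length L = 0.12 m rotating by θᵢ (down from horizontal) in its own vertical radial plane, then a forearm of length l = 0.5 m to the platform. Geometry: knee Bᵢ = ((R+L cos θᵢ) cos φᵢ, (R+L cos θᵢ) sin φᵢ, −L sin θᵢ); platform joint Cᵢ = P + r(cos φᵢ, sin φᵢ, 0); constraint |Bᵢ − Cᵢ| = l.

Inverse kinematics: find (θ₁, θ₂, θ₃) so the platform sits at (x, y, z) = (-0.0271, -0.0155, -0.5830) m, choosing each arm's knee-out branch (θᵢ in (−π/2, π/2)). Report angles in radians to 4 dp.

rotate P by −φ1: (-0.0271, -0.0155, -0.5830)
  e−x'=0.1071;  (l²−L²−(e−x')²−y'²−z²)/2L = -0.4833
  θ1 = atan2(B,A) + arccos(C/0.5928) = 1.1351
rotate P by −φ2: (0.0001, 0.0312, -0.5830)
  A cos θ + B sin θ = C:  0.0799·cos θ + -0.5830·sin θ = -0.4652
  γ=atan2(-0.5830,0.0799)=-1.4346;  ψ=arccos(-0.7905)=2.4825;  θ2=γ+ψ≈1.0478
arm 3 (φ=240.0°): x'=0.0270, y'=-0.0157
  e−x'=0.0530;  (l²−L²−(e−x')²−y'²−z²)/2L = -0.4473
  γ=atan2(-0.5830,0.0530)=-1.4801;  ψ=arccos(-0.7641)=2.4404;  θ3=γ+ψ≈0.9603

θ₁ = 1.1351, θ₂ = 1.0478, θ₃ = 0.9603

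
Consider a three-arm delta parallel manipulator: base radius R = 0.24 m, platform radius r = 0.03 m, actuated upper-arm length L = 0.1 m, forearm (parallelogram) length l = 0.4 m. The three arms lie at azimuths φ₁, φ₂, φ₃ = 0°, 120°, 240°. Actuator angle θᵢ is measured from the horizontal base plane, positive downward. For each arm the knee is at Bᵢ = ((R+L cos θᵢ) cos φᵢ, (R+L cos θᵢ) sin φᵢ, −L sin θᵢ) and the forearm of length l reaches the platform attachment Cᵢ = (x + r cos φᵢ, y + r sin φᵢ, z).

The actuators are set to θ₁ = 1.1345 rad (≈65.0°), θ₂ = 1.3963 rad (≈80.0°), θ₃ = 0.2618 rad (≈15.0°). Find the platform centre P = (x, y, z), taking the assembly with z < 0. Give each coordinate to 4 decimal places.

arm 1 at φ=0.0°: e+L cos θ1 = 0.2523;  S1 = (0.2523, 0.0000, -0.0906)
φ2=120.0°: virtual centre (-0.1137, 0.1969, -0.0985), radius l
S3 = (0.3066·cos240.0°, 0.3066·sin240.0°, -0.0259) = (-0.1533, -0.2655, -0.0259)
eliminate P² terms by subtracting sphere 1 from 2 and 3
linear system: -0.7319x+0.3938y = -0.0105−-0.0157z; -0.8111x+-0.5310y = 0.0228−0.1295z
Cramer: x(z) = -0.0048+0.0603z;  y(z) = -0.0356+0.1518z
sphere 1 gives Az²+Bz+C=0 with A=1.0267, B=0.1395, C=-0.0844;  B²−4AC=0.3661;  roots -0.3626, 0.2268;  negative root z = -0.3626
x = -0.0267, y = -0.0906

(-0.0267, -0.0906, -0.3626)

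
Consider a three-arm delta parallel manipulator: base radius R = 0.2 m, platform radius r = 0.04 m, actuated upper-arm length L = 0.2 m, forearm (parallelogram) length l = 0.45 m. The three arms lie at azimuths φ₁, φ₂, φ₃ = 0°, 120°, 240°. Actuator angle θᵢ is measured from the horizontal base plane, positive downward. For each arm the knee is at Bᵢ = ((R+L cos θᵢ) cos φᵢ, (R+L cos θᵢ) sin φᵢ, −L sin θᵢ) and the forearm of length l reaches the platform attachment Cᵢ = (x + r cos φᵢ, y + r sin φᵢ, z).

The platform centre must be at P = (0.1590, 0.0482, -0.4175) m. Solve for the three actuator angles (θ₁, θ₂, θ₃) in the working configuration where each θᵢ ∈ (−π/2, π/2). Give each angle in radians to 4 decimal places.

φ1=0.0° → target in arm frame (0.1590, 0.0482)
  A=0.0010, B=-0.4175, C=(l²−L²−A²−y'²−z²)/(2L)=-0.0353
  √(A²+B²)=0.4175;  θ1 = -1.5684+1.6555 ≈ 0.0871
φ2=120.0° → target in arm frame (-0.0378, -0.1618)
  A cos θ + B sin θ = C:  0.1978·cos θ + -0.4175·sin θ = -0.1927
  √(A²+B²)=0.4620;  θ2 = -1.1284+2.0012 ≈ 0.8727
rotate P by −φ3: (-0.1212, 0.1136, -0.4175)
  e−x'=0.2812;  (l²−L²−(e−x')²−y'²−z²)/2L = -0.2595
  γ=atan2(-0.4175,0.2812)=-0.9780;  ψ=arccos(-0.5155)=2.1124;  θ3=γ+ψ≈1.1345

θ₁ = 0.0871, θ₂ = 0.8727, θ₃ = 1.1345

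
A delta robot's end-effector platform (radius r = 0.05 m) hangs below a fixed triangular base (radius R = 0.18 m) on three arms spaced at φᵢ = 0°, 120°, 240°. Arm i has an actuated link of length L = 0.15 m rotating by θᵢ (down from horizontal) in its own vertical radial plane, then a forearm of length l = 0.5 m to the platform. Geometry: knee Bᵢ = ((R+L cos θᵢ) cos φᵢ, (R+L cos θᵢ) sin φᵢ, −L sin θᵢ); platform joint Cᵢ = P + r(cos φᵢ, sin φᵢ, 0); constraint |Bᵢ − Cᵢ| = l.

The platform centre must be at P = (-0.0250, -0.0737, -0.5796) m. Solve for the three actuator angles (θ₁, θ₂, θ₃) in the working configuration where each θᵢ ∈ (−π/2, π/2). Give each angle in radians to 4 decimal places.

rotate P by −φ1: (-0.0250, -0.0737, -0.5796)
  e−x'=0.1550;  (l²−L²−(e−x')²−y'²−z²)/2L = -0.4596
  θ1 = atan2(B,A) + arccos(C/0.6000) = 1.1341
φ2=120.0° → target in arm frame (-0.0513, 0.0585)
  A cos θ + B sin θ = C:  0.1813·cos θ + -0.5796·sin θ = -0.4825
  √(A²+B²)=0.6073;  θ2 = -1.2676+2.4889 ≈ 1.2213
φ3=240.0° → target in arm frame (0.0763, 0.0152)
  A cos θ + B sin θ = C:  0.0537·cos θ + -0.5796·sin θ = -0.3718
  θ3 = atan2(B,A) + arccos(C/0.5821) = 0.7853

θ₁ = 1.1341, θ₂ = 1.2213, θ₃ = 0.7853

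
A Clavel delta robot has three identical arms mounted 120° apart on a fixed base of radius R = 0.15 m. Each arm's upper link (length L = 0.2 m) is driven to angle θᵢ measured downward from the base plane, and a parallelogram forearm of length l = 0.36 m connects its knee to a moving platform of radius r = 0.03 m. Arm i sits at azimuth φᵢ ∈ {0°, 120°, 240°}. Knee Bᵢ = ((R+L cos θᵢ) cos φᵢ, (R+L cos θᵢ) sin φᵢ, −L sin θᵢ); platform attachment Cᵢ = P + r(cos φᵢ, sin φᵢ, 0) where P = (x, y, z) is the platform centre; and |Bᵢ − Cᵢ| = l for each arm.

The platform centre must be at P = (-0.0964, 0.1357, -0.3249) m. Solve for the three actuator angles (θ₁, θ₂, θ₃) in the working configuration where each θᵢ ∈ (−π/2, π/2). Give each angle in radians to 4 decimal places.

θ₁ = 1.1345, θ₂ = 0.0001, θ₃ = 1.0473

arm 1 (φ=0.0°): x'=-0.0964, y'=0.1357
  e−x'=0.2164;  (l²−L²−(e−x')²−y'²−z²)/2L = -0.2030
  θ1 = atan2(B,A) + arccos(C/0.3904) = 1.1345
rotate P by −φ2: (0.1657, 0.0156, -0.3249)
  A=-0.0457, B=-0.3249, C=(l²−L²−A²−y'²−z²)/(2L)=-0.0457
  γ=atan2(-0.3249,-0.0457)=-1.7106;  ψ=arccos(-0.1394)=1.7107;  θ2=γ+ψ≈0.0001
rotate P by −φ3: (-0.0693, -0.1513, -0.3249)
  A cos θ + B sin θ = C:  0.1893·cos θ + -0.3249·sin θ = -0.1868
  θ3 = atan2(B,A) + arccos(C/0.3760) = 1.0473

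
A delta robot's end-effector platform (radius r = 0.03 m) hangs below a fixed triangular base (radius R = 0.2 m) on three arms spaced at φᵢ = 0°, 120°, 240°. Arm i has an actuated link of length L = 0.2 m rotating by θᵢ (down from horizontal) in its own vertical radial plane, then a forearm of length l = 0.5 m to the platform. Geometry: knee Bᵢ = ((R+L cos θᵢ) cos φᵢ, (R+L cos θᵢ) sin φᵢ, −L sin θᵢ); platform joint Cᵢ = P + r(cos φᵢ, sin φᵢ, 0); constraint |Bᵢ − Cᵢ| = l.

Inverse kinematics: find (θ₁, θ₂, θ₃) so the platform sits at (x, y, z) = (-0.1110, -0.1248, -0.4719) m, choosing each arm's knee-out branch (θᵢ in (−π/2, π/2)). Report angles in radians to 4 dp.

θ₁ = 1.0470, θ₂ = 0.8726, θ₃ = 0.0871

φ1=0.0° → target in arm frame (-0.1110, -0.1248)
  e−x'=0.2810;  (l²−L²−(e−x')²−y'²−z²)/2L = -0.2681
  θ1 = atan2(B,A) + arccos(C/0.5492) = 1.0470
rotate P by −φ2: (-0.0526, 0.1585, -0.4719)
  A cos θ + B sin θ = C:  0.2226·cos θ + -0.4719·sin θ = -0.2184
  γ=atan2(-0.4719,0.2226)=-1.1301;  ψ=arccos(-0.4186)=2.0027;  θ2=γ+ψ≈0.8726
rotate P by −φ3: (0.1636, -0.0337, -0.4719)
  A cos θ + B sin θ = C:  0.0064·cos θ + -0.4719·sin θ = -0.0347
  θ3 = atan2(B,A) + arccos(C/0.4719) = 0.0871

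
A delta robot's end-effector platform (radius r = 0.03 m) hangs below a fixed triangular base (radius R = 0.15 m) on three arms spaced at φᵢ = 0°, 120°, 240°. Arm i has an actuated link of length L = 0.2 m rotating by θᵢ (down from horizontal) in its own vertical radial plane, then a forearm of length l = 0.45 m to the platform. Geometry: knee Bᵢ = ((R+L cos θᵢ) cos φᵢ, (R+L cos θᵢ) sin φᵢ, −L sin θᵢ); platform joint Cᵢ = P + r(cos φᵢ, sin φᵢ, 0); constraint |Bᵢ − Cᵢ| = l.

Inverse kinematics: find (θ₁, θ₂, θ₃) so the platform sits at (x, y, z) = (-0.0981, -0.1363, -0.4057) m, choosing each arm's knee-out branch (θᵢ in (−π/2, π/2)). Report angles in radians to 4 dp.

θ₁ = 0.8727, θ₂ = 0.7851, θ₃ = -0.0874

φ1=0.0° → target in arm frame (-0.0981, -0.1363)
  e−x'=0.2181;  (l²−L²−(e−x')²−y'²−z²)/2L = -0.1706
  γ=atan2(-0.4057,0.2181)=-1.0775;  ψ=arccos(-0.3704)=1.9502;  θ1=γ+ψ≈0.8727
rotate P by −φ2: (-0.0690, 0.1531, -0.4057)
  A=0.1890, B=-0.4057, C=(l²−L²−A²−y'²−z²)/(2L)=-0.1531
  √(A²+B²)=0.4476;  θ2 = -1.1349+1.9200 ≈ 0.7851
φ3=240.0° → target in arm frame (0.1671, -0.0168)
  A=-0.0471, B=-0.4057, C=(l²−L²−A²−y'²−z²)/(2L)=-0.0115
  θ3 = atan2(B,A) + arccos(C/0.4084) = -0.0874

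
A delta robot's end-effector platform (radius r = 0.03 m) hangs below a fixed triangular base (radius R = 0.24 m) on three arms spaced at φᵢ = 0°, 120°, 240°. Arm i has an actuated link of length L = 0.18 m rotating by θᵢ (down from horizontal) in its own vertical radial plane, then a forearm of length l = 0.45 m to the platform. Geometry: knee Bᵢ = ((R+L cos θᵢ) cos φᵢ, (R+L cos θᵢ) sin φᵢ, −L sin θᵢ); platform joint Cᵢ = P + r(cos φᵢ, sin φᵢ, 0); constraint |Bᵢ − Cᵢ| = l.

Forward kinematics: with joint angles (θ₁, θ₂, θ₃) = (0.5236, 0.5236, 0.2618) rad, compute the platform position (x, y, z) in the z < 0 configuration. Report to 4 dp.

arm 1 at φ=0.0°: e+L cos θ1 = 0.3659;  O1 = (0.3659, 0.0000, -0.0900)
φ2=120.0°: virtual centre (-0.1829, 0.3169, -0.0900), radius l
φ3=240.0°: virtual centre (-0.1919, -0.3324, -0.0466), radius l
eliminate P² terms by subtracting sphere 1 from 2 and 3
[-1.0977 0.6337 0.0000]·P = 0.0000;  [-1.1156 -0.6649 0.0868]·P = 0.0076
det = 1.4368;  x = -0.0033+0.0383z,  y = -0.0058+0.0663z
into |P−O₁|² = l²: 1.0059z² + 0.1510z + -0.0580 = 0;  Δ = 0.2563;  z = -0.3267 or 0.1766 → z<0 root = -0.3267
x = -0.0158, y = -0.0274

(-0.0158, -0.0274, -0.3267)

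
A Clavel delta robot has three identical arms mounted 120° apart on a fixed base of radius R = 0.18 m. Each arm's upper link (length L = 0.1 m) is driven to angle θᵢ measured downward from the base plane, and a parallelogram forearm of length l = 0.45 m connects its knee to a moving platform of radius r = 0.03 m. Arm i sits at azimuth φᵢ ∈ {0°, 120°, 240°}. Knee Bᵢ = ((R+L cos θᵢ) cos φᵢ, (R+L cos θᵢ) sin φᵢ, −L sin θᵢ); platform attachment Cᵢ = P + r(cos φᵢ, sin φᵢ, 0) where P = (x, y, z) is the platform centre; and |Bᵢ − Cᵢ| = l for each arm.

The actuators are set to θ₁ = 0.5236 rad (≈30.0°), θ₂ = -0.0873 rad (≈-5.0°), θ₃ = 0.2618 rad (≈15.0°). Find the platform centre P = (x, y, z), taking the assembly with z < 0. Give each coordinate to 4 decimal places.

(-0.0501, 0.0327, -0.3953)

O1 = (0.2366·cos0.0°, 0.2366·sin0.0°, -0.0500) = (0.2366, 0.0000, -0.0500)
arm 2 at φ=120.0°: e+L cos θ2 = 0.2496;  O2 = (-0.1248, 0.2162, 0.0087)
O3 = (0.2466·cos240.0°, 0.2466·sin240.0°, -0.0259) = (-0.1233, -0.2136, -0.0259)
eliminate P² terms by subtracting sphere 1 from 2 and 3
[-0.7228 0.4324 0.1174]·P = 0.0039;  [-0.7198 -0.4271 0.0482]·P = 0.0030
det = 0.6199;  x = -0.0048+0.1146z,  y = 0.0010+-0.0801z
quadratic in z: (1.0195)z²+(0.0445)z+(-0.1417)=0, √Δ=0.7616 → z ∈ {-0.3953, 0.3516}; z = -0.3953 (taking z<0)
x = -0.0501, y = 0.0327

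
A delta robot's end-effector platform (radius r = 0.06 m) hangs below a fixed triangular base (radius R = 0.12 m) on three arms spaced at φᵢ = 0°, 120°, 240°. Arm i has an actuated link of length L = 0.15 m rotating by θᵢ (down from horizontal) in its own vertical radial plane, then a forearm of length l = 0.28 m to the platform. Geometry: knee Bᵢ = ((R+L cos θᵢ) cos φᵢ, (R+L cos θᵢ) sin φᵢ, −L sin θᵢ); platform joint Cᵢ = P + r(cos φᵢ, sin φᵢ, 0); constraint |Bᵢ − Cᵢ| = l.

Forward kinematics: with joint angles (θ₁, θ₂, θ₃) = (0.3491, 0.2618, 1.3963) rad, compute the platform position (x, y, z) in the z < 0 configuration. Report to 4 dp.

(0.0797, 0.1553, -0.2503)

centre 1 = (0.2010·cos0.0°, 0.2010·sin0.0°, -0.0513) = (0.2010, 0.0000, -0.0513)
φ2=120.0°: virtual centre (-0.1024, 0.1774, -0.0388), radius l
centre 3 = (0.0860·cos240.0°, 0.0860·sin240.0°, -0.1477) = (-0.0430, -0.0745, -0.1477)
subtract pairs → two planes through P
linear system: -0.6068x+0.3549y = 0.0005−0.0250z; -0.4879x+-0.1490y = -0.0138−-0.1928z
Cramer: x(z) = 0.0183-0.2455z;  y(z) = 0.0326-0.4901z
quadratic in z: (1.3005)z²+(0.1603)z+(-0.0413)=0, √Δ=0.4907 → z ∈ {-0.2503, 0.1270}; z = -0.2503 (taking z<0)
x = 0.0797, y = 0.1553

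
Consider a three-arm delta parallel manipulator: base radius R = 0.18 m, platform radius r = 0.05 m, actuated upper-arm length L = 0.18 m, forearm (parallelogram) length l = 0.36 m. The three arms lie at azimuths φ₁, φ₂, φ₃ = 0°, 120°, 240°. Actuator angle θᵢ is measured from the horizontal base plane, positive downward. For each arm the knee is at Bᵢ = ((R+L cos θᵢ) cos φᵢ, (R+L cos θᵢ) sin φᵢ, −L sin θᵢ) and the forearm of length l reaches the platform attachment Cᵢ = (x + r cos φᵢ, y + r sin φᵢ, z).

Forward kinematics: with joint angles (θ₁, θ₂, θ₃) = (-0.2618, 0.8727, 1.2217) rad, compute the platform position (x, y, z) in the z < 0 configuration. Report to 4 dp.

(0.1663, 0.0537, -0.2817)

S1 = (0.3039·cos0.0°, 0.3039·sin0.0°, 0.0466) = (0.3039, 0.0000, 0.0466)
φ2=120.0°: virtual centre (-0.1228, 0.2128, -0.1379), radius l
φ3=240.0°: virtual centre (-0.0958, -0.1659, -0.1691), radius l
subtract pairs → two planes through P
linear system: -0.8534x+0.4256y = -0.0151−-0.3690z; -0.7993x+-0.3318y = -0.0292−-0.4315z
Cramer: x(z) = 0.0280-0.4910z;  y(z) = 0.0206-0.1176z
sphere 1 gives Az²+Bz+C=0 with A=1.2549, B=0.1729, C=-0.0509;  B²−4AC=0.2854;  roots -0.2817, 0.1440;  negative root z = -0.2817
x = 0.1663, y = 0.0537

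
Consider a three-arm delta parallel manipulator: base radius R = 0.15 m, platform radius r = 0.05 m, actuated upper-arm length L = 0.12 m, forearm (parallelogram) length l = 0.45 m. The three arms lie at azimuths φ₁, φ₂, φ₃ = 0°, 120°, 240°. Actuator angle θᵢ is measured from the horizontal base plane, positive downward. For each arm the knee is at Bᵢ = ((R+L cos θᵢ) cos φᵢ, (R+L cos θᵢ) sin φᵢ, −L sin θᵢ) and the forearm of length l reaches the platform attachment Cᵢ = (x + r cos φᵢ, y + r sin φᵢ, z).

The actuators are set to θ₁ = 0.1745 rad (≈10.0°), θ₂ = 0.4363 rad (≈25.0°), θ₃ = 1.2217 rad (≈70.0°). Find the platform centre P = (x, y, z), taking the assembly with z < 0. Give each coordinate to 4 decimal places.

(0.1139, 0.1253, -0.4403)

S1 = (0.2182·cos0.0°, 0.2182·sin0.0°, -0.0208) = (0.2182, 0.0000, -0.0208)
S2 = (0.2088·cos120.0°, 0.2088·sin120.0°, -0.0507) = (-0.1044, 0.1808, -0.0507)
arm 3 at φ=240.0°: ρ3 = 0.1410;  S3 = (-0.0705, -0.1221, -0.1128)
eliminate P² terms by subtracting sphere 1 from 2 and 3
[-0.6451 0.3616 -0.0598]·P = -0.0019;  [-0.5774 -0.2443 -0.1839]·P = -0.0154
det = 0.3664;  x = 0.0165+-0.2213z,  y = 0.0242+-0.2296z
sphere 1 gives Az²+Bz+C=0 with A=1.1017, B=0.1198, C=-0.1608;  B²−4AC=0.7229;  roots -0.4403, 0.3315;  negative root z = -0.4403
x = 0.1139, y = 0.1253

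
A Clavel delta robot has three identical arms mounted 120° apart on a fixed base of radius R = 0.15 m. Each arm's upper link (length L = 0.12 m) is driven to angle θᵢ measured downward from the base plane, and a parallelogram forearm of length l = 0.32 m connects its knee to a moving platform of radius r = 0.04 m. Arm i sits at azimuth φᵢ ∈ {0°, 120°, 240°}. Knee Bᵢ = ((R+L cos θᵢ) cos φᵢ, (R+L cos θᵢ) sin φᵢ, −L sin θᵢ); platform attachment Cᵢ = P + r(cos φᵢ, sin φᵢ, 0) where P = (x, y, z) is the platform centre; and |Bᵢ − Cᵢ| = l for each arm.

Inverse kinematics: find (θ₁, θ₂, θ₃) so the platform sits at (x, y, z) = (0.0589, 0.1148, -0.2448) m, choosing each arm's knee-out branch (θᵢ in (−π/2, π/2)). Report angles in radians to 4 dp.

rotate P by −φ1: (0.0589, 0.1148, -0.2448)
  A=0.0511, B=-0.2448, C=(l²−L²−A²−y'²−z²)/(2L)=0.0512
  √(A²+B²)=0.2501;  θ1 = -1.3650+1.3647 ≈ -0.0003
φ2=120.0° → target in arm frame (0.0700, -0.1084)
  A cos θ + B sin θ = C:  0.0400·cos θ + -0.2448·sin θ = 0.0613
  γ=atan2(-0.2448,0.0400)=-1.4087;  ψ=arccos(0.2472)=1.3210;  θ2=γ+ψ≈-0.0877
arm 3 (φ=240.0°): x'=-0.1289, y'=-0.0064
  A cos θ + B sin θ = C:  0.2389·cos θ + -0.2448·sin θ = -0.1209
  θ3 = atan2(B,A) + arccos(C/0.3420) = 1.1346

θ₁ = -0.0003, θ₂ = -0.0877, θ₃ = 1.1346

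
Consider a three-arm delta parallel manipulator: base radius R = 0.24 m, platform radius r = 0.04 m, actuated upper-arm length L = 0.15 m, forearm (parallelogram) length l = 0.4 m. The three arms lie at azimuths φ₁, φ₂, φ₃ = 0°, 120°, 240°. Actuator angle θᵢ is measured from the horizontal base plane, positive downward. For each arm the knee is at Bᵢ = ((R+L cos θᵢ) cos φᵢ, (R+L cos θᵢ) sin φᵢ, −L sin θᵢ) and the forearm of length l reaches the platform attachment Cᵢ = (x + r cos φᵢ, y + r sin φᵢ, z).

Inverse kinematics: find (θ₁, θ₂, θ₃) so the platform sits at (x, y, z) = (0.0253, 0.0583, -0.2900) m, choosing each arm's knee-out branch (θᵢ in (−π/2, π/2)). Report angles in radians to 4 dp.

θ₁ = 0.3492, θ₂ = 0.2616, θ₃ = 0.8726

rotate P by −φ1: (0.0253, 0.0583, -0.2900)
  A=0.1747, B=-0.2900, C=(l²−L²−A²−y'²−z²)/(2L)=0.0649
  √(A²+B²)=0.3386;  θ1 = -1.0286+1.3778 ≈ 0.3492
arm 2 (φ=120.0°): x'=0.0378, y'=-0.0511
  A=0.1622, B=-0.2900, C=(l²−L²−A²−y'²−z²)/(2L)=0.0817
  √(A²+B²)=0.3323;  θ2 = -1.0609+1.3225 ≈ 0.2616
φ3=240.0° → target in arm frame (-0.0631, -0.0072)
  A=0.2631, B=-0.2900, C=(l²−L²−A²−y'²−z²)/(2L)=-0.0530
  γ=atan2(-0.2900,0.2631)=-0.8339;  ψ=arccos(-0.1353)=1.7065;  θ3=γ+ψ≈0.8726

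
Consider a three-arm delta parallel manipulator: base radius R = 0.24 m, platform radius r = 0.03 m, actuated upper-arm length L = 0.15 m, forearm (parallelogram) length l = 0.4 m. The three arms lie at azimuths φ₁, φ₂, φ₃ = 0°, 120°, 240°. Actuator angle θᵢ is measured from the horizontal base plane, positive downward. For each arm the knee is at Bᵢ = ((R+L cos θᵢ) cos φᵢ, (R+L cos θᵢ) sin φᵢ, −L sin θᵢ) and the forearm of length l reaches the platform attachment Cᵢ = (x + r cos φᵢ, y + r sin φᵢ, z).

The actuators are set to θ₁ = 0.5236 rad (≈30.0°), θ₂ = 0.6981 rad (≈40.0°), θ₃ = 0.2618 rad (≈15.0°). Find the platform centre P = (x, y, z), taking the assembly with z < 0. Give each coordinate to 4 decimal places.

arm 1 at φ=0.0°: (R−r)+L cos θ1 = 0.3399;  S1 = (0.3399, 0.0000, -0.0750)
arm 2 at φ=120.0°: (R−r)+L cos θ2 = 0.3249;  S2 = (-0.1625, 0.2814, -0.0964)
S3 = (0.3549·cos240.0°, 0.3549·sin240.0°, -0.0388) = (-0.1774, -0.3073, -0.0388)
|S₂|²−|S₁|² = -0.0063;  |S₃|²−|S₁|² = 0.0063
plane₁₂: -1.0047x+0.5628y+-0.0428z = -0.0063
Cramer: x(z) = 0.0003+0.0120z;  y(z) = -0.0107+0.0975z
sphere 1 gives Az²+Bz+C=0 with A=1.0097, B=0.1398, C=-0.0389;  B²−4AC=0.1767;  roots -0.2774, 0.1389;  negative root z = -0.2774
x = -0.0031, y = -0.0378

(-0.0031, -0.0378, -0.2774)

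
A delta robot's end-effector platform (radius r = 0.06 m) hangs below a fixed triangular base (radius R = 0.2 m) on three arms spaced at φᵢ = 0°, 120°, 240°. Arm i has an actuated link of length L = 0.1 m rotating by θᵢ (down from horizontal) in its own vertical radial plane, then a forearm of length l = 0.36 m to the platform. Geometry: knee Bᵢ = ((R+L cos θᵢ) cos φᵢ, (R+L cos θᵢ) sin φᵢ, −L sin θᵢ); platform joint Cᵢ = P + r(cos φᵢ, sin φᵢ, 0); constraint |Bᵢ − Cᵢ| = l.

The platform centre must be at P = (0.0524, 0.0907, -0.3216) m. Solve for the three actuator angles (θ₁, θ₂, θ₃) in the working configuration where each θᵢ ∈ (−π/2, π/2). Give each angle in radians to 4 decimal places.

θ₁ = 0.2618, θ₂ = 0.2622, θ₃ = 1.2222

φ1=0.0° → target in arm frame (0.0524, 0.0907)
  A cos θ + B sin θ = C:  0.0876·cos θ + -0.3216·sin θ = 0.0014
  θ1 = atan2(B,A) + arccos(C/0.3333) = 0.2618
arm 2 (φ=120.0°): x'=0.0523, y'=-0.0907
  A=0.0877, B=-0.3216, C=(l²−L²−A²−y'²−z²)/(2L)=0.0013
  θ2 = atan2(B,A) + arccos(C/0.3333) = 0.2622
rotate P by −φ3: (-0.1047, 0.0000, -0.3216)
  A cos θ + B sin θ = C:  0.2447·cos θ + -0.3216·sin θ = -0.2186
  γ=atan2(-0.3216,0.2447)=-0.9203;  ψ=arccos(-0.5410)=2.1424;  θ3=γ+ψ≈1.2222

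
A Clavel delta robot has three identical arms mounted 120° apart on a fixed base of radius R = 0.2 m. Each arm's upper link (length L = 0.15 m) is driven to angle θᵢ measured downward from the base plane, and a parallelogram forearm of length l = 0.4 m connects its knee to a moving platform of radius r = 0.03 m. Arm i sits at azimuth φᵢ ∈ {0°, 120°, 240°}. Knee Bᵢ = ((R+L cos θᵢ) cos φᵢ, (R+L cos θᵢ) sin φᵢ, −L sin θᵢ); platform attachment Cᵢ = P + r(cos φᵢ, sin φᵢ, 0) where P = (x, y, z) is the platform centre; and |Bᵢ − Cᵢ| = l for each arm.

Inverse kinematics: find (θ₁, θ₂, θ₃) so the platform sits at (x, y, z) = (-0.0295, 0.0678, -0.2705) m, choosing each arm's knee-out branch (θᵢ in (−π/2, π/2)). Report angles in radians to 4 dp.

θ₁ = 0.4365, θ₂ = -0.3487, θ₃ = 0.5236

arm 1 (φ=0.0°): x'=-0.0295, y'=0.0678
  e−x'=0.1995;  (l²−L²−(e−x')²−y'²−z²)/2L = 0.0664
  γ=atan2(-0.2705,0.1995)=-0.9353;  ψ=arccos(0.1977)=1.3718;  θ1=γ+ψ≈0.4365
φ2=120.0° → target in arm frame (0.0735, -0.0084)
  A cos θ + B sin θ = C:  0.0965·cos θ + -0.2705·sin θ = 0.1831
  γ=atan2(-0.2705,0.0965)=-1.2280;  ψ=arccos(0.6376)=0.8794;  θ2=γ+ψ≈-0.3487
arm 3 (φ=240.0°): x'=-0.0440, y'=-0.0594
  A=0.2140, B=-0.2705, C=(l²−L²−A²−y'²−z²)/(2L)=0.0500
  γ=atan2(-0.2705,0.2140)=-0.9016;  ψ=arccos(0.1451)=1.4252;  θ3=γ+ψ≈0.5236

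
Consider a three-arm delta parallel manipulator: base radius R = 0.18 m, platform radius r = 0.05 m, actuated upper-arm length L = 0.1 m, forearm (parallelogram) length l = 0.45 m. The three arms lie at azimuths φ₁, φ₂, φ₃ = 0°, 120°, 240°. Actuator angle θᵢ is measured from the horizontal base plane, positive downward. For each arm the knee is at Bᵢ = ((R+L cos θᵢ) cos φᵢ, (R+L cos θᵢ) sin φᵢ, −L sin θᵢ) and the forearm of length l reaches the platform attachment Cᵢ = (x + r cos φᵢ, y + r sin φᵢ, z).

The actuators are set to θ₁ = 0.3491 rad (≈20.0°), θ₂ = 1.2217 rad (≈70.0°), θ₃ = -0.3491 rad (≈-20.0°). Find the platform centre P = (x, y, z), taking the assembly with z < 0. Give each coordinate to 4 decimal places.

(0.0209, -0.1757, -0.3953)

O1 = (0.2240·cos0.0°, 0.2240·sin0.0°, -0.0342) = (0.2240, 0.0000, -0.0342)
φ2=120.0°: virtual centre (-0.0821, 0.1422, -0.0940), radius l
O3 = (0.2240·cos240.0°, 0.2240·sin240.0°, 0.0342) = (-0.1120, -0.1940, 0.0342)
|O₂|²−|O₁|² = -0.0155;  |O₃|²−|O₁|² = 0.0000
linear system: -0.6121x+0.2844y = -0.0155−-0.1195z; -0.6719x+-0.3879y = 0.0000−0.1368z
Cramer: x(z) = 0.0141-0.0174z;  y(z) = -0.0244+0.3828z
sphere 1 gives Az²+Bz+C=0 with A=1.1469, B=0.0571, C=-0.1567;  B²−4AC=0.7220;  roots -0.3953, 0.3456;  negative root z = -0.3953
x = 0.0209, y = -0.1757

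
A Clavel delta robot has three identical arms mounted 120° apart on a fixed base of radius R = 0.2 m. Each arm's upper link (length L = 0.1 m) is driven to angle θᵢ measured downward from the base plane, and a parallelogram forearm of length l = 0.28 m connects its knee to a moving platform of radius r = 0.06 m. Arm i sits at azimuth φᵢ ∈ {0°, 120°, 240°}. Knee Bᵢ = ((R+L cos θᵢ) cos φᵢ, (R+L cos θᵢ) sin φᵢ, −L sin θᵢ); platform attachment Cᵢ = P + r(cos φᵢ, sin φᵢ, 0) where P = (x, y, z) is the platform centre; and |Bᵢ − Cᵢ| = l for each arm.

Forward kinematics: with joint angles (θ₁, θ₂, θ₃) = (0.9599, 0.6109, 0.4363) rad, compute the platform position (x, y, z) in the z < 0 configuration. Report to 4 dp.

arm 1 at φ=0.0°: ρ1 = 0.1974;  centre 1 = (0.1974, 0.0000, -0.0819)
φ2=120.0°: virtual centre (-0.1110, 0.1922, -0.0574), radius l
φ3=240.0°: virtual centre (-0.1153, -0.1997, -0.0423), radius l
subtract pairs → two planes through P
[-0.6166 0.3844 0.0491]·P = 0.0069;  [-0.6254 -0.3995 0.0793]·P = 0.0093
Cramer: x(z) = -0.0130+0.1029z;  y(z) = -0.0030+0.0374z
quadratic in z: (1.0120)z²+(0.1203)z+(-0.0274)=0, √Δ=0.3543 → z ∈ {-0.2345, 0.1156}; z = -0.2345 (taking z<0)
x = -0.0371, y = -0.0117

(-0.0371, -0.0117, -0.2345)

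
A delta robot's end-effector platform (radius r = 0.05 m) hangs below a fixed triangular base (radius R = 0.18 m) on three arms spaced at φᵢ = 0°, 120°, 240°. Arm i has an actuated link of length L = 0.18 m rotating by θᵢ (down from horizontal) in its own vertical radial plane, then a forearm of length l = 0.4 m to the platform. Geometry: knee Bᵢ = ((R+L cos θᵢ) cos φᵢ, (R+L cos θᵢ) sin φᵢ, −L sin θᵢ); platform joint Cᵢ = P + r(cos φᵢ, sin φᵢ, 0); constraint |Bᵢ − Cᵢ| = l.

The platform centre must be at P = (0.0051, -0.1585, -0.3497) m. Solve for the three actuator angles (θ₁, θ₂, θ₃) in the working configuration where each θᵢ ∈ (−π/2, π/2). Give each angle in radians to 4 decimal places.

rotate P by −φ1: (0.0051, -0.1585, -0.3497)
  e−x'=0.1249;  (l²−L²−(e−x')²−y'²−z²)/2L = -0.0984
  γ=atan2(-0.3497,0.1249)=-1.2278;  ψ=arccos(-0.2649)=1.8389;  θ1=γ+ψ≈0.6111
φ2=120.0° → target in arm frame (-0.1398, 0.0748)
  A=0.2698, B=-0.3497, C=(l²−L²−A²−y'²−z²)/(2L)=-0.2030
  √(A²+B²)=0.4417;  θ2 = -0.9136+2.0484 ≈ 1.1348
arm 3 (φ=240.0°): x'=0.1347, y'=0.0837
  e−x'=-0.0047;  (l²−L²−(e−x')²−y'²−z²)/2L = -0.0048
  γ=atan2(-0.3497,-0.0047)=-1.5843;  ψ=arccos(-0.0136)=1.5844;  θ3=γ+ψ≈0.0001

θ₁ = 0.6111, θ₂ = 1.1348, θ₃ = 0.0001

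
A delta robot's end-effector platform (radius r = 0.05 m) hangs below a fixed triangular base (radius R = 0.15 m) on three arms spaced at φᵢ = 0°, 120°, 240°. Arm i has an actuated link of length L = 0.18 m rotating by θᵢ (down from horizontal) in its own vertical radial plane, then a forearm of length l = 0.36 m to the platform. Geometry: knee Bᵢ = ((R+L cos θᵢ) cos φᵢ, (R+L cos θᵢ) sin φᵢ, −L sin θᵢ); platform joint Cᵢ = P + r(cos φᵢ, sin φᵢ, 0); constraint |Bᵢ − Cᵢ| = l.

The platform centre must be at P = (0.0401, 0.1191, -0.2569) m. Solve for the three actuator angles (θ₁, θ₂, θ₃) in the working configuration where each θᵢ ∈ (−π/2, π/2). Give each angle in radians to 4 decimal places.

rotate P by −φ1: (0.0401, 0.1191, -0.2569)
  A cos θ + B sin θ = C:  0.0599·cos θ + -0.2569·sin θ = 0.0373
  γ=atan2(-0.2569,0.0599)=-1.3417;  ψ=arccos(0.1414)=1.4289;  θ1=γ+ψ≈0.0872
arm 2 (φ=120.0°): x'=0.0831, y'=-0.0943
  e−x'=0.0169;  (l²−L²−(e−x')²−y'²−z²)/2L = 0.0612
  γ=atan2(-0.2569,0.0169)=-1.5051;  ψ=arccos(0.2377)=1.3308;  θ2=γ+ψ≈-0.1743
arm 3 (φ=240.0°): x'=-0.1232, y'=-0.0248
  e−x'=0.2232;  (l²−L²−(e−x')²−y'²−z²)/2L = -0.0534
  √(A²+B²)=0.3403;  θ3 = -0.8555+1.7284 ≈ 0.8729

θ₁ = 0.0872, θ₂ = -0.1743, θ₃ = 0.8729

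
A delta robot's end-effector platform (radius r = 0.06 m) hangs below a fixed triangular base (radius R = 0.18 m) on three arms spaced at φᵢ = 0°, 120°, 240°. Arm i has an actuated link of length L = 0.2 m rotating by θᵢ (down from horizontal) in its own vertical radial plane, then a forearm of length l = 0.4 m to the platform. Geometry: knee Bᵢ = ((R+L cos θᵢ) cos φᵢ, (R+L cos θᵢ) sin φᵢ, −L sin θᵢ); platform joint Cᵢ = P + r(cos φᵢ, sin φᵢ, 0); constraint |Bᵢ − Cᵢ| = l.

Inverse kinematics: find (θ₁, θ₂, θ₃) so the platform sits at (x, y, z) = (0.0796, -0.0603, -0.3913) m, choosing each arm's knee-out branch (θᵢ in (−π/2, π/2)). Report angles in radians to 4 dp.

rotate P by −φ1: (0.0796, -0.0603, -0.3913)
  A=0.0404, B=-0.3913, C=(l²−L²−A²−y'²−z²)/(2L)=-0.0960
  θ1 = atan2(B,A) + arccos(C/0.3934) = 0.3493
φ2=120.0° → target in arm frame (-0.0920, -0.0388)
  A cos θ + B sin θ = C:  0.2120·cos θ + -0.3913·sin θ = -0.1989
  θ2 = atan2(B,A) + arccos(C/0.4450) = 0.9600
rotate P by −φ3: (0.0124, 0.0991, -0.3913)
  A cos θ + B sin θ = C:  0.1076·cos θ + -0.3913·sin θ = -0.1363
  √(A²+B²)=0.4058;  θ3 = -1.3025+1.9132 ≈ 0.6107

θ₁ = 0.3493, θ₂ = 0.9600, θ₃ = 0.6107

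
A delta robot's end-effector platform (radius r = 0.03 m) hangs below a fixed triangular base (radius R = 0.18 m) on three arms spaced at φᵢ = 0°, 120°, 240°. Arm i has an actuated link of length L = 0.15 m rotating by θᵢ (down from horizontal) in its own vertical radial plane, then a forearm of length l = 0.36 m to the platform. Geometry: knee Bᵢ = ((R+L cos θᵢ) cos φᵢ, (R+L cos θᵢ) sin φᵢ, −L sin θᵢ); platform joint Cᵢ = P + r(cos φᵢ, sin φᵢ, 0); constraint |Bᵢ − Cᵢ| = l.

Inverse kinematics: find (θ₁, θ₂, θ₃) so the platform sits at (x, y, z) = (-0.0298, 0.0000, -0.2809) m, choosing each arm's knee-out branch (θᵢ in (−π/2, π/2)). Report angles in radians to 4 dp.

θ₁ = 0.6107, θ₂ = 0.3489, θ₃ = 0.3489

arm 1 (φ=0.0°): x'=-0.0298, y'=0.0000
  A=0.1798, B=-0.2809, C=(l²−L²−A²−y'²−z²)/(2L)=-0.0138
  γ=atan2(-0.2809,0.1798)=-1.0014;  ψ=arccos(-0.0413)=1.6121;  θ1=γ+ψ≈0.6107
φ2=120.0° → target in arm frame (0.0149, 0.0258)
  e−x'=0.1351;  (l²−L²−(e−x')²−y'²−z²)/2L = 0.0309
  θ2 = atan2(B,A) + arccos(C/0.3117) = 0.3489
φ3=240.0° → target in arm frame (0.0149, -0.0258)
  A=0.1351, B=-0.2809, C=(l²−L²−A²−y'²−z²)/(2L)=0.0309
  γ=atan2(-0.2809,0.1351)=-1.1225;  ψ=arccos(0.0992)=1.4714;  θ3=γ+ψ≈0.3489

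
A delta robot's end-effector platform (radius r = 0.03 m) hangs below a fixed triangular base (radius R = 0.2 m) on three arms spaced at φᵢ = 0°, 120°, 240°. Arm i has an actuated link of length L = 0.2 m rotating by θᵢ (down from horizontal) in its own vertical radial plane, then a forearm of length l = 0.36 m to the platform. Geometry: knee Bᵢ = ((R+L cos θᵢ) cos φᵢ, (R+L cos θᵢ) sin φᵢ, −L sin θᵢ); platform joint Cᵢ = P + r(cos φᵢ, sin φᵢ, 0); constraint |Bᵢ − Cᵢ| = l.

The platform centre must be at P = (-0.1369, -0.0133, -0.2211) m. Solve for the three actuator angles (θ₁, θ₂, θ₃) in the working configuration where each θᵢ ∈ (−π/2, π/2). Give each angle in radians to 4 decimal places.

θ₁ = 1.3090, θ₂ = 0.3490, θ₃ = 0.1748

rotate P by −φ1: (-0.1369, -0.0133, -0.2211)
  A cos θ + B sin θ = C:  0.3069·cos θ + -0.2211·sin θ = -0.1341
  θ1 = atan2(B,A) + arccos(C/0.3782) = 1.3090
rotate P by −φ2: (0.0569, 0.1252, -0.2211)
  e−x'=0.1131;  (l²−L²−(e−x')²−y'²−z²)/2L = 0.0306
  θ2 = atan2(B,A) + arccos(C/0.2483) = 0.3490
rotate P by −φ3: (0.0800, -0.1119, -0.2211)
  A cos θ + B sin θ = C:  0.0900·cos θ + -0.2211·sin θ = 0.0502
  √(A²+B²)=0.2387;  θ3 = -1.1841+1.3589 ≈ 0.1748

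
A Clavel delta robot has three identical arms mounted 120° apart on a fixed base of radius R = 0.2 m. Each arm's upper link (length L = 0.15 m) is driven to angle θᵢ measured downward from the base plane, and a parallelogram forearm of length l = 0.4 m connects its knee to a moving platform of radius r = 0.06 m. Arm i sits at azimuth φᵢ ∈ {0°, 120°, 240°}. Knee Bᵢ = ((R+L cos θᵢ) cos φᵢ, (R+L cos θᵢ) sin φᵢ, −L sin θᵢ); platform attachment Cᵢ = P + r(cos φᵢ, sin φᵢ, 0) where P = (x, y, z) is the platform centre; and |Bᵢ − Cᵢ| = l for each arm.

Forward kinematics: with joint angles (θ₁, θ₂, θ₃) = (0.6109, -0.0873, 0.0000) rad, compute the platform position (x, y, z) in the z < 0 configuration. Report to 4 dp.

(-0.0767, 0.0076, -0.2973)

arm 1 at φ=0.0°: ρ1 = 0.2629;  O1 = (0.2629, 0.0000, -0.0860)
arm 2 at φ=120.0°: ρ2 = 0.2894;  O2 = (-0.1447, 0.2507, 0.0131)
φ3=240.0°: virtual centre (-0.1450, -0.2511, 0.0000), radius l
subtract pairs → two planes through P
plane₁₂: -0.8152x+0.5013y+0.1982z = 0.0074
Cramer: x(z) = -0.0092+0.2271z;  y(z) = -0.0002-0.0262z
sphere 1 gives Az²+Bz+C=0 with A=1.0523, B=0.0485, C=-0.0786;  B²−4AC=0.3330;  roots -0.2973, 0.2512;  negative root z = -0.2973
x = -0.0767, y = 0.0076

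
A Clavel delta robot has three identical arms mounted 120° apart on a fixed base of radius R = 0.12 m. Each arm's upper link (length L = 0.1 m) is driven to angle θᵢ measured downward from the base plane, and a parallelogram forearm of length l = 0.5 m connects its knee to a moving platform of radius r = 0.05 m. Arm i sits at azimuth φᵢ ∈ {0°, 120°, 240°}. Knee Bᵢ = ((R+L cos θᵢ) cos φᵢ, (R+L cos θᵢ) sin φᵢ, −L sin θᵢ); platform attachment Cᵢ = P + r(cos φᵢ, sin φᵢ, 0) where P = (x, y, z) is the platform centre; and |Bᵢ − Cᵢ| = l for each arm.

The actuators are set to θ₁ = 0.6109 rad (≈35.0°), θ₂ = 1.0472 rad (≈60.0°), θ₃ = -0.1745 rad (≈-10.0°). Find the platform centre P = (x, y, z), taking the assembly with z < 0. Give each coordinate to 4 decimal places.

(-0.0263, -0.2088, -0.4753)

φ1=0.0°: virtual centre (0.1519, 0.0000, -0.0574), radius l
centre 2 = (0.1200·cos120.0°, 0.1200·sin120.0°, -0.0866) = (-0.0600, 0.1039, -0.0866)
φ3=240.0°: virtual centre (-0.0842, -0.1459, 0.0174), radius l
subtract pairs → two planes through P
plane₁₂: -0.4238x+0.2078y+-0.0585z = -0.0045
det = 0.2218;  x = 0.0037+0.0631z,  y = -0.0139+0.4100z
sphere 1 gives Az²+Bz+C=0 with A=1.1721, B=0.0846, C=-0.2245;  B²−4AC=1.0599;  roots -0.4753, 0.4031;  negative root z = -0.4753
x = -0.0263, y = -0.2088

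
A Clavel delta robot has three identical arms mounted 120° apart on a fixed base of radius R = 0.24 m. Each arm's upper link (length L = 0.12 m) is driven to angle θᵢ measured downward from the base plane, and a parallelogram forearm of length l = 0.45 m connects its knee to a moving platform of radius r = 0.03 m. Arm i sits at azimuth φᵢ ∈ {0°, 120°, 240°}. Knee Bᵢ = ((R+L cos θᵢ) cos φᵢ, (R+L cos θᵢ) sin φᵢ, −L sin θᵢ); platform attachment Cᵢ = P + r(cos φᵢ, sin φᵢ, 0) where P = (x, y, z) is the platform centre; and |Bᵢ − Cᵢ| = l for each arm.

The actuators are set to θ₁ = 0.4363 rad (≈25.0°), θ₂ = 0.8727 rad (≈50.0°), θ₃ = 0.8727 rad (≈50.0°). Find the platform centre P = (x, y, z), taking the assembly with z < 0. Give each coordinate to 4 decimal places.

φ1=0.0°: virtual centre (0.3188, 0.0000, -0.0507), radius l
φ2=120.0°: virtual centre (-0.1436, 0.2487, -0.0919), radius l
arm 3 at φ=240.0°: ρ3 = 0.2871;  S3 = (-0.1436, -0.2487, -0.0919)
|S₂|²−|S₁|² = -0.0133;  |S₃|²−|S₁|² = -0.0133
[-0.9246 0.4973 -0.0824]·P = -0.0133;  [-0.9246 -0.4973 -0.0824]·P = -0.0133
det = 0.9197;  x = 0.0144+-0.0892z,  y = 0.0000+0.0000z
quadratic in z: (1.0079)z²+(0.1557)z+(-0.1073)=0, √Δ=0.6758 → z ∈ {-0.4125, 0.2580}; z = -0.4125 (taking z<0)
x = 0.0511, y = 0.0000

(0.0511, 0.0000, -0.4125)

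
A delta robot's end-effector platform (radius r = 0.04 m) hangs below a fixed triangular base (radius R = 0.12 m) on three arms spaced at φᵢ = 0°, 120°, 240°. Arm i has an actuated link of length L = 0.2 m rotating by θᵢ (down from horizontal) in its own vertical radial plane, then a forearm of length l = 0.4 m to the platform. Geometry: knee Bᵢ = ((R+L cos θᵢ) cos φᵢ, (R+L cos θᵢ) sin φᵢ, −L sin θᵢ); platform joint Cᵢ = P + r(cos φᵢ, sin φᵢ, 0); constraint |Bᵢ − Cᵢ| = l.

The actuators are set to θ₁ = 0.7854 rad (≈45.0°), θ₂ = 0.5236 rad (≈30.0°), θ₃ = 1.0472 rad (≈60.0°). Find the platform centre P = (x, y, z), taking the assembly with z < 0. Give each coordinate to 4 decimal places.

O1 = (0.2214·cos0.0°, 0.2214·sin0.0°, -0.1414) = (0.2214, 0.0000, -0.1414)
arm 2 at φ=120.0°: (R−r)+L cos θ2 = 0.2532;  O2 = (-0.1266, 0.2193, -0.1000)
O3 = (0.1800·cos240.0°, 0.1800·sin240.0°, -0.1732) = (-0.0900, -0.1559, -0.1732)
subtract pairs → two planes through P
[-0.6960 0.4386 0.0828]·P = 0.0051;  [-0.6228 -0.3118 -0.0636]·P = -0.0066
Cramer: x(z) = 0.0027-0.0042z;  y(z) = 0.0159-0.1955z
sphere 1 gives Az²+Bz+C=0 with A=1.0383, B=0.2785, C=-0.0919;  B²−4AC=0.4592;  roots -0.4605, 0.1922;  negative root z = -0.4605
x = 0.0046, y = 0.1059

(0.0046, 0.1059, -0.4605)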